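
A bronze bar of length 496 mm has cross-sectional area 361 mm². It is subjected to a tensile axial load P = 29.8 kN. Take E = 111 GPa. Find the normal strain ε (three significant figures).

σ = N/A = 82.55 MPa; ε = σ/E = 82.55/111000 = 7.437e-04.

7.44e-04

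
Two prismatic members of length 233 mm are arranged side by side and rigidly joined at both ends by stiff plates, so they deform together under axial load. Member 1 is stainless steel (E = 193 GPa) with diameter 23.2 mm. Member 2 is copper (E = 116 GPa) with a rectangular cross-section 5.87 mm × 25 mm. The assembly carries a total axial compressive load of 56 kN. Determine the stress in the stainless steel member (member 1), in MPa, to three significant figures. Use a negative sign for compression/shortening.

A_1 = 422.7 mm².
A_2 = 146.8 mm².
Equal strain + equilibrium ⇒ each member carries load in proportion to AE: A₁E₁ = 81590000 N, A₂E₂ = 17020000 N, ΣAE = 98610000 N.
σ₁ = P·E₁/ΣAE = -56000·193000/98610000 = -109.6 MPa.

-110 MPa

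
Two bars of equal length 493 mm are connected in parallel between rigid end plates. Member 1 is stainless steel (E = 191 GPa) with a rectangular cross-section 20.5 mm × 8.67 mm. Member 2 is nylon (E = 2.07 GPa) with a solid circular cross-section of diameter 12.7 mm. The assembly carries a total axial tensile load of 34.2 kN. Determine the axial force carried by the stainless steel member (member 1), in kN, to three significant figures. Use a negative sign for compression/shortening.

A_1 = 177.7 mm².
A_2 = 126.7 mm².
Equal strain + equilibrium ⇒ each member carries load in proportion to AE: A₁E₁ = 33950000 N, A₂E₂ = 262200 N, ΣAE = 34210000 N.
F₁ = P·A₁E₁/ΣAE = 34200·33950000/34210000 = 33940 N.

33.9 kN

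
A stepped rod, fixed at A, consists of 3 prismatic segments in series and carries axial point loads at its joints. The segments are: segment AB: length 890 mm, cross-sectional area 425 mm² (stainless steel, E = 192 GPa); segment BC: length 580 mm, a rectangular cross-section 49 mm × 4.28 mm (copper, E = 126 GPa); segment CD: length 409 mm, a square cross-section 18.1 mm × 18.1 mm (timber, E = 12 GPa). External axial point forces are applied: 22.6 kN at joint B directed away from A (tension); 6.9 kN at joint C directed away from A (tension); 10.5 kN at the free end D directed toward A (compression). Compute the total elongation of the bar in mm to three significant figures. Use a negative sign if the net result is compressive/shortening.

-0.964 mm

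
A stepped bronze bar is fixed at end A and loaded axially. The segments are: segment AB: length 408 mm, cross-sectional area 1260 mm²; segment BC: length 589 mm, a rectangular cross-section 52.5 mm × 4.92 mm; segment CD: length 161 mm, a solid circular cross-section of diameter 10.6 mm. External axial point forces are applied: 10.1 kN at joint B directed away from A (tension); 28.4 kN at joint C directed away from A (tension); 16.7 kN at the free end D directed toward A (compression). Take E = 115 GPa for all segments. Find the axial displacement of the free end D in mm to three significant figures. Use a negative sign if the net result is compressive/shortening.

0.0284 mm

Internal axial forces (sectioning from the free end, tension +): N_CD = -16.7 kN, N_BC = 11.7 kN, N_AB = 21.8 kN.
A_BC = 258.3 mm².
A_CD = 88.25 mm².
δ_AB = 21800·408/(1260·115000) = 0.06138 mm
δ_BC = 11700·589/(258.3·115000) = 0.232 mm
δ_CD = -16700·161/(88.25·115000) = -0.2649 mm
δ = Σδ_i = 0.02844 mm.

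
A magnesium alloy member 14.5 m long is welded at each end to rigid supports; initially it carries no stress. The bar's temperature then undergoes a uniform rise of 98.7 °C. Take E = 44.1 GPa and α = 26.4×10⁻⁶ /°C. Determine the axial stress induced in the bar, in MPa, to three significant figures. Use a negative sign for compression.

-115 MPa

Free thermal expansion αLΔT = 26.4e-6 · 14500 · 98.7 = 37.78 mm.
The walls impose strain ε = −(37.78)/14500 = -2.6057e-03; σ = Eε = 44100 · -2.6057e-03 = -114.9 MPa.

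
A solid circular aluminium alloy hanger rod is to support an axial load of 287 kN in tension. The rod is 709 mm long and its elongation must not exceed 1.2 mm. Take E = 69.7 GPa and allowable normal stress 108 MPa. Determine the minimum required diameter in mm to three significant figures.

58.2 mm

Required area A ≥ P/σ_allow = 287000/108 = 2657 mm².
For a solid circular section, d ≥ √(4A/π) = 58.17 mm.
Elongation limit: A ≥ PL/(Eδ_allow) = 287000·709/(69700·1.2) = 2433 mm² ⇒ d ≥ 55.66 mm.
The stress limit governs.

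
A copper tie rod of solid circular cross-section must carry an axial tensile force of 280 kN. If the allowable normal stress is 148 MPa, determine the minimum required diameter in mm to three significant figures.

49.1 mm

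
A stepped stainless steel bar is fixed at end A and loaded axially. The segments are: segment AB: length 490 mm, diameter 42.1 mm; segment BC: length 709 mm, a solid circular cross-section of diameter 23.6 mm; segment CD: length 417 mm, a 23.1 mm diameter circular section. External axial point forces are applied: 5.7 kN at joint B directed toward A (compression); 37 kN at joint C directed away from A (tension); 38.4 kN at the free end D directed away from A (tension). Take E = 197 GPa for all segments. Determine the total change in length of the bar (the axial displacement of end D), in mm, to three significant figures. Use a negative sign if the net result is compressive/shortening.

0.939 mm

Internal axial forces (sectioning from the free end, tension +): N_CD = 38.4 kN, N_BC = 75.4 kN, N_AB = 69.7 kN.
A_AB = 1392 mm².
A_BC = 437.4 mm².
A_CD = 419.1 mm².
δ_AB = 69700·490/(1392·197000) = 0.1245 mm
δ_BC = 75400·709/(437.4·197000) = 0.6204 mm
δ_CD = 38400·417/(419.1·197000) = 0.1939 mm
δ = Σδ_i = 0.9388 mm.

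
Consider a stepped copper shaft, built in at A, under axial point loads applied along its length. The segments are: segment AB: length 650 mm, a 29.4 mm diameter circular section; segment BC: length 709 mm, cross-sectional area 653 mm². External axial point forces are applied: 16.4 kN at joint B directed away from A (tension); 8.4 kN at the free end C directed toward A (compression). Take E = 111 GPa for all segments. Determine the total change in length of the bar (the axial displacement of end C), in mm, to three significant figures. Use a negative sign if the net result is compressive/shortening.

-0.0132 mm

Internal axial forces (sectioning from the free end, tension +): N_BC = -8.4 kN, N_AB = 8 kN.
A_AB = 678.9 mm².
δ_AB = 8000·650/(678.9·111000) = 0.06901 mm
δ_BC = -8400·709/(653·111000) = -0.08217 mm
δ = Σδ_i = -0.01316 mm.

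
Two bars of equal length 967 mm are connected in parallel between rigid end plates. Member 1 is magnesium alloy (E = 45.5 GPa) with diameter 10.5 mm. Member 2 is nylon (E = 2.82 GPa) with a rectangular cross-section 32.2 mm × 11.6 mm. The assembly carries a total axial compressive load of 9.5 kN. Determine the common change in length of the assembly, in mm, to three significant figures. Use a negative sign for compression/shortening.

A_1 = 86.59 mm².
A_2 = 373.5 mm².
Equal strain + equilibrium ⇒ each member carries load in proportion to AE: A₁E₁ = 3940000 N, A₂E₂ = 1053000 N, ΣAE = 4993000 N.
δ = PL/ΣAE = -9500·967/4993000 = -1.84 mm.

-1.84 mm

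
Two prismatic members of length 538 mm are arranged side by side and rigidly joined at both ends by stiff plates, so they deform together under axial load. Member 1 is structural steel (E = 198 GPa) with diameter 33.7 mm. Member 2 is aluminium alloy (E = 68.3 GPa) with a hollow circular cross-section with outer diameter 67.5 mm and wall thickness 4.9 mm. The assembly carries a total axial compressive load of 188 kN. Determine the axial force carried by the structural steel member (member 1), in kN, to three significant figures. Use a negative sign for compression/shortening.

-137 kN

A_1 = 892 mm².
A_2 = 963.7 mm².
Equal strain + equilibrium ⇒ each member carries load in proportion to AE: A₁E₁ = 176600000 N, A₂E₂ = 65820000 N, ΣAE = 242400000 N.
F₁ = P·A₁E₁/ΣAE = -188000·176600000/242400000 = -137000 N.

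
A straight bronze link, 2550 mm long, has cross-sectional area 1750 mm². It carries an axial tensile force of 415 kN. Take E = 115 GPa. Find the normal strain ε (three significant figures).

σ = N/A = 237.1 MPa; ε = σ/E = 237.1/115000 = 2.062e-03.

0.00206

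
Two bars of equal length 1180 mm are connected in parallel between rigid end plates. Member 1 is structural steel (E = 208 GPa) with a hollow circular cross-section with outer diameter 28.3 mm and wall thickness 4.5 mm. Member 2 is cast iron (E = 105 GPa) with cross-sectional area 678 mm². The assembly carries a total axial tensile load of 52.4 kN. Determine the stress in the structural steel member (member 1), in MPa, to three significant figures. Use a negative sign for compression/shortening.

A_1 = 336.5 mm².
Equal strain + equilibrium ⇒ each member carries load in proportion to AE: A₁E₁ = 69980000 N, A₂E₂ = 71190000 N, ΣAE = 141200000 N.
σ₁ = P·E₁/ΣAE = 52400·208000/141200000 = 77.2 MPa.

77.2 MPa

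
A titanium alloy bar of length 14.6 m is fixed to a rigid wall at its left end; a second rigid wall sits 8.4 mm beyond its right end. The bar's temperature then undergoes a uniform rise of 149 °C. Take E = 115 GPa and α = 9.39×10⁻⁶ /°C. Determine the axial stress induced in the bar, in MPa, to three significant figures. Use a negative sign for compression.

-94.7 MPa

Free thermal expansion αLΔT = 9.39e-6 · 14600 · 149 = 20.43 mm.
The walls engage after the gap closes; constrained expansion = 20.43 − 8.4 = 12.03 mm.
The walls impose strain ε = −(12.03)/14600 = -8.2377e-04; σ = Eε = 115000 · -8.2377e-04 = -94.73 MPa.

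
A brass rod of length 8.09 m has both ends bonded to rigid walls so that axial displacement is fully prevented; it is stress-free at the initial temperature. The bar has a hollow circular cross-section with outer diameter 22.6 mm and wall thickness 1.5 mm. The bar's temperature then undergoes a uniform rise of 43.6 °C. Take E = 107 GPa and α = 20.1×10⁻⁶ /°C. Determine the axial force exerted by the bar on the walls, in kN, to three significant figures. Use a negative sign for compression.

-9.32 kN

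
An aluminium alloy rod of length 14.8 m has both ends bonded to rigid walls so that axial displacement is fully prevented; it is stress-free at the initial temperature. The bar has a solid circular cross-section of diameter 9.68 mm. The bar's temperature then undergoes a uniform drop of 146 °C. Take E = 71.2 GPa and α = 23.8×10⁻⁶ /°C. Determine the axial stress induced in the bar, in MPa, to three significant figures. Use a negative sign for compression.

247 MPa

Free thermal expansion αLΔT = 23.8e-6 · 14800 · -146 = -51.43 mm.
The walls impose strain ε = −(-51.43)/14800 = 3.4748e-03; σ = Eε = 71200 · 3.4748e-03 = 247.4 MPa.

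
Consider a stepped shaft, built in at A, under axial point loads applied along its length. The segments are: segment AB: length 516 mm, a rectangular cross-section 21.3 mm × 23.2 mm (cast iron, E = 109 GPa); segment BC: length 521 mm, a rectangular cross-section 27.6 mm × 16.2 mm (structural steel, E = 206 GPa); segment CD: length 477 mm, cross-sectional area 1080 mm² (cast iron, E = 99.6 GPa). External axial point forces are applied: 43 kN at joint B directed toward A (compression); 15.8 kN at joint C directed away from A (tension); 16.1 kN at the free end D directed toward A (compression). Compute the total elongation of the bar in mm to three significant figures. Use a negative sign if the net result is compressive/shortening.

Internal axial forces (sectioning from the free end, tension +): N_CD = -16.1 kN, N_BC = -0.3 kN, N_AB = -43.3 kN.
A_AB = 494.2 mm².
A_BC = 447.1 mm².
δ_AB = -43300·516/(494.2·109000) = -0.4148 mm
δ_BC = -300·521/(447.1·206000) = -0.001697 mm
δ_CD = -16100·477/(1080·99600) = -0.07139 mm
δ = Σδ_i = -0.4879 mm.

-0.488 mm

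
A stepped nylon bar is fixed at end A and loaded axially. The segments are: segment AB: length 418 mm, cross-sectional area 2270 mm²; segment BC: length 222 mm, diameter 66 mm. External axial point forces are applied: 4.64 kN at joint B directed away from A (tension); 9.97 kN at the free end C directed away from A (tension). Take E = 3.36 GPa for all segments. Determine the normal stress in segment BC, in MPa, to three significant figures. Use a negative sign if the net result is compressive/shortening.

Internal axial forces (sectioning from the free end, tension +): N_BC = 9.97 kN, N_AB = 14.61 kN.
A_BC = 3421 mm².
σ_BC = N_BC/A_BC = 9970/3421 = 2.914 MPa.

2.91 MPa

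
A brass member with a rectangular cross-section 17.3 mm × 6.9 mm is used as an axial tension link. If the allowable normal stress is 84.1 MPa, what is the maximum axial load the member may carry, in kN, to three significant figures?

10.0 kN

A = 119.4 mm².
P_max = σ_allow · A = 84.1 · 119.4 = 10040 N = 10.04 kN.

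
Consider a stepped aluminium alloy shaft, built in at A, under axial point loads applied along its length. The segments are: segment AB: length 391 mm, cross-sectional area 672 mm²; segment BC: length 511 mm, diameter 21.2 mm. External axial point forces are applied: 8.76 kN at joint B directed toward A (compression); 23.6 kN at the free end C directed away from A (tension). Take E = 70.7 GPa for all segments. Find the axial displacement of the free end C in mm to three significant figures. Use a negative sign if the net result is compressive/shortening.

Internal axial forces (sectioning from the free end, tension +): N_BC = 23.6 kN, N_AB = 14.84 kN.
A_BC = 353 mm².
δ_AB = 14840·391/(672·70700) = 0.1221 mm
δ_BC = 23600·511/(353·70700) = 0.4832 mm
δ = Σδ_i = 0.6054 mm.

0.605 mm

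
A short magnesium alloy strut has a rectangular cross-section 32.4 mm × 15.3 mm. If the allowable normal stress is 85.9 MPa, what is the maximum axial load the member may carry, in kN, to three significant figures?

A = 495.7 mm².
P_max = σ_allow · A = 85.9 · 495.7 = 42580 N = 42.58 kN.

42.6 kN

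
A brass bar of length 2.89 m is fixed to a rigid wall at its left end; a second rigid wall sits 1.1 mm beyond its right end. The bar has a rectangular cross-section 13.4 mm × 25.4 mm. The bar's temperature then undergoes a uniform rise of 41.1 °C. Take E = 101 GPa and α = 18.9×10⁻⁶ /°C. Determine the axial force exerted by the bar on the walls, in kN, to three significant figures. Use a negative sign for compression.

Free thermal expansion αLΔT = 18.9e-6 · 2890 · 41.1 = 2.245 mm.
The walls engage after the gap closes; constrained expansion = 2.245 − 1.1 = 1.145 mm.
The walls impose strain ε = −(1.145)/2890 = -3.9617e-04; σ = Eε = 101000 · -3.9617e-04 = -40.01 MPa.
Wall reaction R = σ·A = -40.01·340.4 = -13620 N = -13.62 kN.

-13.6 kN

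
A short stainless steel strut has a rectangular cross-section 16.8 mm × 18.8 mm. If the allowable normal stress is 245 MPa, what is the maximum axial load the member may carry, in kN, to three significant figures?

77.4 kN

A = 315.8 mm².
P_max = σ_allow · A = 245 · 315.8 = 77380 N = 77.38 kN.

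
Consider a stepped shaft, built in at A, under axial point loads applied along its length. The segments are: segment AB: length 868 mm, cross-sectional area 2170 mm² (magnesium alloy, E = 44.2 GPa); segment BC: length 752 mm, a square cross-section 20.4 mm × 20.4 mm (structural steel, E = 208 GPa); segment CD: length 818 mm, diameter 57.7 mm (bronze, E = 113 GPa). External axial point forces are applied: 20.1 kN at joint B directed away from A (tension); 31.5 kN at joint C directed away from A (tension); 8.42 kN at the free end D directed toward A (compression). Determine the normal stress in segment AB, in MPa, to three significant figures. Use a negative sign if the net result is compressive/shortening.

19.9 MPa

Internal axial forces (sectioning from the free end, tension +): N_CD = -8.42 kN, N_BC = 23.08 kN, N_AB = 43.18 kN.
σ_AB = N_AB/A_AB = 43180/2170 = 19.9 MPa.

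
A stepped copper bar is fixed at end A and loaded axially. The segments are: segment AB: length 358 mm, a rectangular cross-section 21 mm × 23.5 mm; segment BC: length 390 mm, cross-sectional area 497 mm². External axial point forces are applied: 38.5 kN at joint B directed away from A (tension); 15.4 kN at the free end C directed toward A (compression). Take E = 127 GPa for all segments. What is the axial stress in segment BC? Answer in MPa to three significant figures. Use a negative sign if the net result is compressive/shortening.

Internal axial forces (sectioning from the free end, tension +): N_BC = -15.4 kN, N_AB = 23.1 kN.
σ_BC = N_BC/A_BC = -15400/497 = -30.99 MPa.

-31.0 MPa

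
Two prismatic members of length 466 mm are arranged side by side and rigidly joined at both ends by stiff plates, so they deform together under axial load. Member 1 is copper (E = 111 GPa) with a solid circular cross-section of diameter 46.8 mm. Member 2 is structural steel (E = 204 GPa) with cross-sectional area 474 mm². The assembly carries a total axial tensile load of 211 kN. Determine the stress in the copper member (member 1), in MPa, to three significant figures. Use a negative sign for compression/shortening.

81.4 MPa

A_1 = 1720 mm².
Equal strain + equilibrium ⇒ each member carries load in proportion to AE: A₁E₁ = 190900000 N, A₂E₂ = 96700000 N, ΣAE = 287600000 N.
σ₁ = P·E₁/ΣAE = 211000·111000/287600000 = 81.42 MPa.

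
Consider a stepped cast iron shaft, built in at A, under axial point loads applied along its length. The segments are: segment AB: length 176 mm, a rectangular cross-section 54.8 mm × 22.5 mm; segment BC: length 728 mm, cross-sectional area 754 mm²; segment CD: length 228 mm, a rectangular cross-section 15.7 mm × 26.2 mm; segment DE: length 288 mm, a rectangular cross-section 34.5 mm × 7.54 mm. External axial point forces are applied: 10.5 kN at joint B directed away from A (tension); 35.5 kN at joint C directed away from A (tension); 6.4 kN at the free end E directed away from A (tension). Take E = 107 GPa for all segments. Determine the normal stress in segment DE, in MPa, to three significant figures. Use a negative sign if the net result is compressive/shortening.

Internal axial forces (sectioning from the free end, tension +): N_DE = 6.4 kN, N_CD = 6.4 kN, N_BC = 41.9 kN, N_AB = 52.4 kN.
A_DE = 260.1 mm².
σ_DE = N_DE/A_DE = 6400/260.1 = 24.6 MPa.

24.6 MPa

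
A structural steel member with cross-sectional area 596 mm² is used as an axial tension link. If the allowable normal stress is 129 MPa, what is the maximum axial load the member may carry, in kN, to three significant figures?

P_max = σ_allow · A = 129 · 596 = 76880 N = 76.88 kN.

76.9 kN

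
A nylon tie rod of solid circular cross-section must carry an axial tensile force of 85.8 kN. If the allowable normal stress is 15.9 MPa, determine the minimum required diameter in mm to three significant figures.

Required area A ≥ P/σ_allow = 85800/15.9 = 5396 mm².
For a solid circular section, d ≥ √(4A/π) = 82.89 mm.

82.9 mm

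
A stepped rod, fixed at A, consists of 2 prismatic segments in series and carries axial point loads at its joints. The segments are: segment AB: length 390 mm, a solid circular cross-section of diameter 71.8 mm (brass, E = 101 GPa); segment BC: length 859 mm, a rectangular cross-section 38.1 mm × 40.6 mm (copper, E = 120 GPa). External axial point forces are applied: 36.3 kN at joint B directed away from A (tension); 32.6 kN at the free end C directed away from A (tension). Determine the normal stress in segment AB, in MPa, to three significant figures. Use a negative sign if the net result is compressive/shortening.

17.0 MPa

Internal axial forces (sectioning from the free end, tension +): N_BC = 32.6 kN, N_AB = 68.9 kN.
A_AB = 4049 mm².
σ_AB = N_AB/A_AB = 68900/4049 = 17.02 MPa.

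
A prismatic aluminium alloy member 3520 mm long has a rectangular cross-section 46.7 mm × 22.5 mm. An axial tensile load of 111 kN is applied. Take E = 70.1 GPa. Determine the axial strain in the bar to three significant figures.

0.00151

A = 1051 mm².
σ = N/A = 105.6 MPa; ε = σ/E = 105.6/70100 = 1.507e-03.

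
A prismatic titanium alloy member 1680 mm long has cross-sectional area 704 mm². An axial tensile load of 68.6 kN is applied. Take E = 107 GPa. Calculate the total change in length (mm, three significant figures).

1.53 mm

δ_mech = NL/(AE) = 68600·1680/(704·107000) = 1.53 mm.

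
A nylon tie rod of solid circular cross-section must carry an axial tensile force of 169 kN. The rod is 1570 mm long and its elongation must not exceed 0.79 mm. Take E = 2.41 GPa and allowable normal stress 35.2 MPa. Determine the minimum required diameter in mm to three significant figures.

421 mm

Required area A ≥ P/σ_allow = 169000/35.2 = 4801 mm².
For a solid circular section, d ≥ √(4A/π) = 78.19 mm.
Elongation limit: A ≥ PL/(Eδ_allow) = 169000·1570/(2410·0.79) = 139400 mm² ⇒ d ≥ 421.2 mm.
The elongation limit governs.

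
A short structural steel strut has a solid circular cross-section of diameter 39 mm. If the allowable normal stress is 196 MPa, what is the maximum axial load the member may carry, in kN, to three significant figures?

A = 1195 mm².
P_max = σ_allow · A = 196 · 1195 = 234100 N = 234.1 kN.

234 kN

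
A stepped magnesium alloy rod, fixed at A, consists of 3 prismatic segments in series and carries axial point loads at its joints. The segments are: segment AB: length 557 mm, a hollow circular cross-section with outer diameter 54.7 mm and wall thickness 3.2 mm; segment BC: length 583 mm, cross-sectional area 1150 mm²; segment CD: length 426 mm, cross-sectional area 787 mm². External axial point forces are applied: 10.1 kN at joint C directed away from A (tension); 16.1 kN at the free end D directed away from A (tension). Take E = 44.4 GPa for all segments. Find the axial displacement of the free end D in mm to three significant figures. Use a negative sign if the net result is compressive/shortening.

Internal axial forces (sectioning from the free end, tension +): N_CD = 16.1 kN, N_BC = 26.2 kN, N_AB = 26.2 kN.
A_AB = 517.7 mm².
δ_AB = 26200·557/(517.7·44400) = 0.6348 mm
δ_BC = 26200·583/(1150·44400) = 0.2992 mm
δ_CD = 16100·426/(787·44400) = 0.1963 mm
δ = Σδ_i = 1.13 mm.

1.13 mm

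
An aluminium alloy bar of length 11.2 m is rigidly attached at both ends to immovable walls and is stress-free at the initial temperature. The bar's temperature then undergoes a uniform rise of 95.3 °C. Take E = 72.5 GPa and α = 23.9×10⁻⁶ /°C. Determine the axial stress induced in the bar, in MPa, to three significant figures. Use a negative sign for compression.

-165 MPa

Free thermal expansion αLΔT = 23.9e-6 · 11200 · 95.3 = 25.51 mm.
The walls impose strain ε = −(25.51)/11200 = -2.2777e-03; σ = Eε = 72500 · -2.2777e-03 = -165.1 MPa.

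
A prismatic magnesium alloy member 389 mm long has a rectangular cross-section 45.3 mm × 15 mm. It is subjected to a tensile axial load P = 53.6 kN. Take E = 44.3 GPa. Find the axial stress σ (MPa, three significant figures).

A = 679.5 mm².
σ = N/A = 53600/679.5 = 78.88 MPa.

78.9 MPa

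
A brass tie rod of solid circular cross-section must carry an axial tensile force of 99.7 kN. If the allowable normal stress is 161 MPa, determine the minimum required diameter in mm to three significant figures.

Required area A ≥ P/σ_allow = 99700/161 = 619.3 mm².
For a solid circular section, d ≥ √(4A/π) = 28.08 mm.

28.1 mm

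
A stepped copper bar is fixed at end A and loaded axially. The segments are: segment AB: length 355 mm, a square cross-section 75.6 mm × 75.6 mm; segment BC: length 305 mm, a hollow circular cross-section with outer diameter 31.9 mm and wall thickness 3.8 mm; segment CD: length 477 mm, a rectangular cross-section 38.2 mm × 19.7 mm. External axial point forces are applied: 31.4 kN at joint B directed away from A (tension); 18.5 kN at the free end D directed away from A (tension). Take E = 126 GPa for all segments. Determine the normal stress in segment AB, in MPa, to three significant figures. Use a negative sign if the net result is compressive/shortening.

Internal axial forces (sectioning from the free end, tension +): N_CD = 18.5 kN, N_BC = 18.5 kN, N_AB = 49.9 kN.
A_AB = 5715 mm².
σ_AB = N_AB/A_AB = 49900/5715 = 8.731 MPa.

8.73 MPa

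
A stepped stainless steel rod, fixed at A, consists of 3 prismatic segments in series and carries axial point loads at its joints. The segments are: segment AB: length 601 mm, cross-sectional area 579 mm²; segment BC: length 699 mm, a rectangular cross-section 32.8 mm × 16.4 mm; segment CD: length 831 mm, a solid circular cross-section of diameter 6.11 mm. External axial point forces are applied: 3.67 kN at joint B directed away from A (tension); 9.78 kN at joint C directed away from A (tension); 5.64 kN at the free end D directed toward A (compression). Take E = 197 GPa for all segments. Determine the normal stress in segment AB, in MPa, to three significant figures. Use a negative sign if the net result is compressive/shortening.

13.5 MPa

Internal axial forces (sectioning from the free end, tension +): N_CD = -5.64 kN, N_BC = 4.14 kN, N_AB = 7.81 kN.
σ_AB = N_AB/A_AB = 7810/579 = 13.49 MPa.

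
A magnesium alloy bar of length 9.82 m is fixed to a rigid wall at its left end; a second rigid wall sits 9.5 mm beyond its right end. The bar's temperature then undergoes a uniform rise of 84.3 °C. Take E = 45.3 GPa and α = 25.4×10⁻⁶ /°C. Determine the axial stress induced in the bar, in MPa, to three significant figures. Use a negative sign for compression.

-53.2 MPa

Free thermal expansion αLΔT = 25.4e-6 · 9820 · 84.3 = 21.03 mm.
The walls engage after the gap closes; constrained expansion = 21.03 − 9.5 = 11.53 mm.
The walls impose strain ε = −(11.53)/9820 = -1.1738e-03; σ = Eε = 45300 · -1.1738e-03 = -53.17 MPa.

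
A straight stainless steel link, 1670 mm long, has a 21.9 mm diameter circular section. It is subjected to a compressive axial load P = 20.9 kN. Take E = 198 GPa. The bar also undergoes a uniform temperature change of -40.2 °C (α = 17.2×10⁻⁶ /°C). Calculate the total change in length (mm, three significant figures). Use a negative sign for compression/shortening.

-1.62 mm

A = 376.7 mm².
δ_mech = NL/(AE) = -20900·1670/(376.7·198000) = -0.468 mm.
δ_thermal = αLΔT = 17.2e-6·1670·-40.2 = -1.155 mm.
δ = δ_mech + δ_thermal = -1.623 mm.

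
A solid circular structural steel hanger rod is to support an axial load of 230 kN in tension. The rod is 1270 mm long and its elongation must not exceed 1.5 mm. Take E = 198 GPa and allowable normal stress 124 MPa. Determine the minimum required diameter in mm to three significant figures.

48.6 mm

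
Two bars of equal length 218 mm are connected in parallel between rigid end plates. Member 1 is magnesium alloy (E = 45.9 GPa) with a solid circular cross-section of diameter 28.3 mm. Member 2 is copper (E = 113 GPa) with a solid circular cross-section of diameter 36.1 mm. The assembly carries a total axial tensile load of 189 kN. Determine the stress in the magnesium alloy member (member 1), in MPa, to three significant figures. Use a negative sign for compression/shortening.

A_1 = 629 mm².
A_2 = 1024 mm².
Equal strain + equilibrium ⇒ each member carries load in proportion to AE: A₁E₁ = 28870000 N, A₂E₂ = 115700000 N, ΣAE = 144500000 N.
σ₁ = P·E₁/ΣAE = 189000·45900/144500000 = 60.02 MPa.

60.0 MPa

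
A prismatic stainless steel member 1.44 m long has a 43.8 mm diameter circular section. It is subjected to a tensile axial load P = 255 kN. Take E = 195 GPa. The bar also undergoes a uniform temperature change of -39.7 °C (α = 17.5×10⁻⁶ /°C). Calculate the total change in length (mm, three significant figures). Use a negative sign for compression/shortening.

0.249 mm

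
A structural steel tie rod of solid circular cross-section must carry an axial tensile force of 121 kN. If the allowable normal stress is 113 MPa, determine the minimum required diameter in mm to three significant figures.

36.9 mm

Required area A ≥ P/σ_allow = 121000/113 = 1071 mm².
For a solid circular section, d ≥ √(4A/π) = 36.92 mm.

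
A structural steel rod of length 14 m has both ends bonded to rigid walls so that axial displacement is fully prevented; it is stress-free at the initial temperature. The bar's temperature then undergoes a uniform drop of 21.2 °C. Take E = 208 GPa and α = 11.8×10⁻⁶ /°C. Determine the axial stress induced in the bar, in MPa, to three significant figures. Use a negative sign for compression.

Free thermal expansion αLΔT = 11.8e-6 · 14000 · -21.2 = -3.502 mm.
The walls impose strain ε = −(-3.502)/14000 = 2.5016e-04; σ = Eε = 208000 · 2.5016e-04 = 52.03 MPa.

52.0 MPa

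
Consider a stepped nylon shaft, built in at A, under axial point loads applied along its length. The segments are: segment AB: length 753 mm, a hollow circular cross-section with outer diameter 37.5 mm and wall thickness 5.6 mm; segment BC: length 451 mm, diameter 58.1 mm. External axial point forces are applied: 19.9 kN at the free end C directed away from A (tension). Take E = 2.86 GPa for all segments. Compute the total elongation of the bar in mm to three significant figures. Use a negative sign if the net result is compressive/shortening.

10.5 mm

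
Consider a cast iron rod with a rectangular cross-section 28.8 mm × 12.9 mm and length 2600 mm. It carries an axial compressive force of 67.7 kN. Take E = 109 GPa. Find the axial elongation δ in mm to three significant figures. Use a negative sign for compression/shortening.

A = 371.5 mm².
δ_mech = NL/(AE) = -67700·2600/(371.5·109000) = -4.347 mm.

-4.35 mm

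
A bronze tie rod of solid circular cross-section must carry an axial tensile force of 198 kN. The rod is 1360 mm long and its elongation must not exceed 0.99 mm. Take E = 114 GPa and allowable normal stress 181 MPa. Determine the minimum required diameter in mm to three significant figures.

Required area A ≥ P/σ_allow = 198000/181 = 1094 mm².
For a solid circular section, d ≥ √(4A/π) = 37.32 mm.
Elongation limit: A ≥ PL/(Eδ_allow) = 198000·1360/(114000·0.99) = 2386 mm² ⇒ d ≥ 55.12 mm.
The elongation limit governs.

55.1 mm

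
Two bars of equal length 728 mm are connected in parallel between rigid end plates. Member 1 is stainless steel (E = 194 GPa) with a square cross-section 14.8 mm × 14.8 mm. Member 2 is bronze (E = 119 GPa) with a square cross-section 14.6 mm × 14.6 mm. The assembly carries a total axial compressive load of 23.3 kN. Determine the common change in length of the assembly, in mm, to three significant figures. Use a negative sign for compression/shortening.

-0.250 mm

A_1 = 219 mm².
A_2 = 213.2 mm².
Equal strain + equilibrium ⇒ each member carries load in proportion to AE: A₁E₁ = 42490000 N, A₂E₂ = 25370000 N, ΣAE = 67860000 N.
δ = PL/ΣAE = -23300·728/67860000 = -0.25 mm.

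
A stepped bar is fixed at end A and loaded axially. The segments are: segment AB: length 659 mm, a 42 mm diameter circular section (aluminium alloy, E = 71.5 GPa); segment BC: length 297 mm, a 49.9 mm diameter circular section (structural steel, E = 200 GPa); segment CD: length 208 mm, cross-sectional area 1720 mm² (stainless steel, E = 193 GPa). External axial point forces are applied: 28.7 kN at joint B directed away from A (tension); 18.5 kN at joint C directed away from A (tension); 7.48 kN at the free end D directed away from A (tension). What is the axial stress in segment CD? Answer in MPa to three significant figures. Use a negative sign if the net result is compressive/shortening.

Internal axial forces (sectioning from the free end, tension +): N_CD = 7.48 kN, N_BC = 25.98 kN, N_AB = 54.68 kN.
σ_CD = N_CD/A_CD = 7480/1720 = 4.349 MPa.

4.35 MPa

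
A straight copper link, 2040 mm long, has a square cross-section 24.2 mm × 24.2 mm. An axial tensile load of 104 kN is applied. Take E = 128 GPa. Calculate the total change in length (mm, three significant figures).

2.83 mm

A = 585.6 mm².
δ_mech = NL/(AE) = 104000·2040/(585.6·128000) = 2.83 mm.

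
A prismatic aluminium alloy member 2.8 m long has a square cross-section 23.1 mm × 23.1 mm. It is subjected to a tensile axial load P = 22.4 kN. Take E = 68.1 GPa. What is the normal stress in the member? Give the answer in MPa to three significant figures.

A = 533.6 mm².
σ = N/A = 22400/533.6 = 41.98 MPa.

42.0 MPa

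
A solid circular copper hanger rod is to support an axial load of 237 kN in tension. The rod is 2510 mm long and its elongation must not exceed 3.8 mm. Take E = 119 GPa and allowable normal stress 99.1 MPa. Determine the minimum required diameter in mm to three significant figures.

Required area A ≥ P/σ_allow = 237000/99.1 = 2392 mm².
For a solid circular section, d ≥ √(4A/π) = 55.18 mm.
Elongation limit: A ≥ PL/(Eδ_allow) = 237000·2510/(119000·3.8) = 1316 mm² ⇒ d ≥ 40.93 mm.
The stress limit governs.

55.2 mm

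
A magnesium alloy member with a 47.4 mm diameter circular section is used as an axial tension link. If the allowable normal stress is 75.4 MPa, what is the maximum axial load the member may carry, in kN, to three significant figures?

133 kN

A = 1765 mm².
P_max = σ_allow · A = 75.4 · 1765 = 133100 N = 133.1 kN.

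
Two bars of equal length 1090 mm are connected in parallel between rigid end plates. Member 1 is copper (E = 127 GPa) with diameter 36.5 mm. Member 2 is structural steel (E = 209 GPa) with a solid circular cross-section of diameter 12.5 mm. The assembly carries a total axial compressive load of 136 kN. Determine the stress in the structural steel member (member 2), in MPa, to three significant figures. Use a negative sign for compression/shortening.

A_1 = 1046 mm².
A_2 = 122.7 mm².
Equal strain + equilibrium ⇒ each member carries load in proportion to AE: A₁E₁ = 132900000 N, A₂E₂ = 25650000 N, ΣAE = 158500000 N.
σ₂ = P·E₂/ΣAE = -136000·209000/158500000 = -179.3 MPa.

-179 MPa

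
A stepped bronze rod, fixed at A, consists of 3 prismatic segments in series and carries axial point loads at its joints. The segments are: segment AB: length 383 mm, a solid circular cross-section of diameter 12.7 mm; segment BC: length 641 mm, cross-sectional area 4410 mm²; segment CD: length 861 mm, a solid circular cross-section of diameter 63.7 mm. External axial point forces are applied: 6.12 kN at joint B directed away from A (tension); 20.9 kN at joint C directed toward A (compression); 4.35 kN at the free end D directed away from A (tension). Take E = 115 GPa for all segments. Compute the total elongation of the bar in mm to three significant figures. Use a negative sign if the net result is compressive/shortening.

Internal axial forces (sectioning from the free end, tension +): N_CD = 4.35 kN, N_BC = -16.55 kN, N_AB = -10.43 kN.
A_AB = 126.7 mm².
A_CD = 3187 mm².
δ_AB = -10430·383/(126.7·115000) = -0.2742 mm
δ_BC = -16550·641/(4410·115000) = -0.02092 mm
δ_CD = 4350·861/(3187·115000) = 0.01022 mm
δ = Σδ_i = -0.2849 mm.

-0.285 mm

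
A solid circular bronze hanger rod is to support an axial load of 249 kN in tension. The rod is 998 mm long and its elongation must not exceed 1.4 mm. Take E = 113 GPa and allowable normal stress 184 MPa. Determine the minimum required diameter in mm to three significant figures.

44.7 mm

Required area A ≥ P/σ_allow = 249000/184 = 1353 mm².
For a solid circular section, d ≥ √(4A/π) = 41.51 mm.
Elongation limit: A ≥ PL/(Eδ_allow) = 249000·998/(113000·1.4) = 1571 mm² ⇒ d ≥ 44.72 mm.
The elongation limit governs.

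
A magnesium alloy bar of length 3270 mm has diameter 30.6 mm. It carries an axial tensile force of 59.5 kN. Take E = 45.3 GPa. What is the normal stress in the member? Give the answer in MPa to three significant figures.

A = 735.4 mm².
σ = N/A = 59500/735.4 = 80.91 MPa.

80.9 MPa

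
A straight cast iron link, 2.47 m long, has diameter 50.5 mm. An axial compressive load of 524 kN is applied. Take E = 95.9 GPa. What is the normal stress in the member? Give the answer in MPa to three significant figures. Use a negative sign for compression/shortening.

-262 MPa

A = 2003 mm².
σ = N/A = -524000/2003 = -261.6 MPa.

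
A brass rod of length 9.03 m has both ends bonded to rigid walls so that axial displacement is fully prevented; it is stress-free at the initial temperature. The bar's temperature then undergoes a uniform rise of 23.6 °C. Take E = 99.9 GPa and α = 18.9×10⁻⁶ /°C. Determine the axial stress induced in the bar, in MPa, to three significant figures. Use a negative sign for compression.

Free thermal expansion αLΔT = 18.9e-6 · 9030 · 23.6 = 4.028 mm.
The walls impose strain ε = −(4.028)/9030 = -4.4604e-04; σ = Eε = 99900 · -4.4604e-04 = -44.56 MPa.

-44.6 MPa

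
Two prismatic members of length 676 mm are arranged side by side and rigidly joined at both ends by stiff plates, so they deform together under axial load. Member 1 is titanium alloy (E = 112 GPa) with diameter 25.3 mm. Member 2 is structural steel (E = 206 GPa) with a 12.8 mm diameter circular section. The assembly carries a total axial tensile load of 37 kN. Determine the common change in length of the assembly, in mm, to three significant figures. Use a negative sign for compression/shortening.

A_1 = 502.7 mm².
A_2 = 128.7 mm².
Equal strain + equilibrium ⇒ each member carries load in proportion to AE: A₁E₁ = 56310000 N, A₂E₂ = 26510000 N, ΣAE = 82810000 N.
δ = PL/ΣAE = 37000·676/82810000 = 0.302 mm.

0.302 mm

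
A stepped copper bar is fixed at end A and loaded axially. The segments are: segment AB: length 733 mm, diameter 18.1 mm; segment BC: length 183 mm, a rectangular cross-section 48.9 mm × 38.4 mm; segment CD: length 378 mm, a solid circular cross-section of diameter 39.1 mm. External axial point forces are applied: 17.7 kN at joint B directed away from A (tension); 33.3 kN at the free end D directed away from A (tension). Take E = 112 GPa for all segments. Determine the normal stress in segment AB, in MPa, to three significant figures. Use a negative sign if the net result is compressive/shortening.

Internal axial forces (sectioning from the free end, tension +): N_CD = 33.3 kN, N_BC = 33.3 kN, N_AB = 51 kN.
A_AB = 257.3 mm².
σ_AB = N_AB/A_AB = 51000/257.3 = 198.2 MPa.

198 MPa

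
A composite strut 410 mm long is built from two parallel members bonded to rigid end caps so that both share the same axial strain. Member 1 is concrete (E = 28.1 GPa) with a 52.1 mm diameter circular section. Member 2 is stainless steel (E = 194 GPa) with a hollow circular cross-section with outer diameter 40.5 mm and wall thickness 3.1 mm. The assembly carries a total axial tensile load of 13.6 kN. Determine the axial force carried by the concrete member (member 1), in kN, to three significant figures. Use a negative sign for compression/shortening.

A_1 = 2132 mm².
A_2 = 364.2 mm².
Equal strain + equilibrium ⇒ each member carries load in proportion to AE: A₁E₁ = 59910000 N, A₂E₂ = 70660000 N, ΣAE = 130600000 N.
F₁ = P·A₁E₁/ΣAE = 13600·59910000/130600000 = 6240 N.

6.24 kN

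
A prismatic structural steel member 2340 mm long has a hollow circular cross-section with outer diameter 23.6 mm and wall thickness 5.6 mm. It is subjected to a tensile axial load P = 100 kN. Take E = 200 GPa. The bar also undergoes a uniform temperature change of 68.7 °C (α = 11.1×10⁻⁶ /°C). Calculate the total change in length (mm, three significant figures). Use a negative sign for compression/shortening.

5.48 mm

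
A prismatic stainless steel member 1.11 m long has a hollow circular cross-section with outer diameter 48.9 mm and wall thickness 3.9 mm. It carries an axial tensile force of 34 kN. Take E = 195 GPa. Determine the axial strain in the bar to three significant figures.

3.16e-04

A = 551.3 mm².
σ = N/A = 61.67 MPa; ε = σ/E = 61.67/195000 = 3.162e-04.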